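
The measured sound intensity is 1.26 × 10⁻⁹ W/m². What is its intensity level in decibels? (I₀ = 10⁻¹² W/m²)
β = 10·log₁₀(I/I₀) = 31 dB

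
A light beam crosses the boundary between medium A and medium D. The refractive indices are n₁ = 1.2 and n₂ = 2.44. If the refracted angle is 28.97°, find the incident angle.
sin θ₁ = (n₂/n₁)·sin θ₂ → θ₁ = 80.01°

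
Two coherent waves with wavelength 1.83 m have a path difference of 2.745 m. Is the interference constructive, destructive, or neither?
destructive — path difference = 1.5λ, an odd multiple of λ/2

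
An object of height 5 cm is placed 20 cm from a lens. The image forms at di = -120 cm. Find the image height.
hi = (-di/do) × ho = 30 cm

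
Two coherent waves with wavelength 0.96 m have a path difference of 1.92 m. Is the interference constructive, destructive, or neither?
constructive — path difference = 2λ, a whole number of wavelengths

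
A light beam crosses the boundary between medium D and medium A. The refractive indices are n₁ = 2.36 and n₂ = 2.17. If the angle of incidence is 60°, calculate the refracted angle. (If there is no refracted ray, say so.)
sin θ₂ = (n₁/n₂)·sin θ₁ = 0.9419 → θ₂ = 70.37°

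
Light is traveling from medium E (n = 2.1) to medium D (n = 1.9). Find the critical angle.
θc = arcsin(n₂/n₁) = 64.79°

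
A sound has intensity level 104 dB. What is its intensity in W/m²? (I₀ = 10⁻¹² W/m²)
I = I₀·10^(β/10) = 2.51 × 10⁻² W/m²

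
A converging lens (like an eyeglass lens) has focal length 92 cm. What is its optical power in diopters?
P = 1/f = 1.087 D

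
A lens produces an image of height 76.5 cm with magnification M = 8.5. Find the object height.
ho = |hi|/|M| = 9 cm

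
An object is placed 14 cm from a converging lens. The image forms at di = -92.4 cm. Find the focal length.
1/f = 1/do + 1/di → f = 16.5 cm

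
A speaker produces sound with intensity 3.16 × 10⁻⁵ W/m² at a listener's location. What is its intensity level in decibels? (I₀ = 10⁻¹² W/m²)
β = 10·log₁₀(I/I₀) = 75 dB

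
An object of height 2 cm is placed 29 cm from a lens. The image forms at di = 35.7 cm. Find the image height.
hi = (-di/do) × ho = -2.462 cm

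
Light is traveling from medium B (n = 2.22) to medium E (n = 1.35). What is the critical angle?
θc = arcsin(n₂/n₁) = 37.45°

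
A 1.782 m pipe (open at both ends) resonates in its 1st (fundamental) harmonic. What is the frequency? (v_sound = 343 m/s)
fₙ = nv/(2L) = 96.24 Hz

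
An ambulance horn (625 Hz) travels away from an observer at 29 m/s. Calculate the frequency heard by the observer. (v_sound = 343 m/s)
f_obs = f·v/(v + v_s) = 576.3 Hz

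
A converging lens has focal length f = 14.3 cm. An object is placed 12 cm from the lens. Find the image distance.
1/di = 1/f − 1/do → di = -74.61 cm (virtual image)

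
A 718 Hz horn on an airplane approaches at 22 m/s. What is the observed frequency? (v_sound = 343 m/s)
f_obs = f·v/(v − v_s) = 767.2 Hz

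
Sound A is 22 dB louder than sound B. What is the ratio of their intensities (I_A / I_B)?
I_A/I_B = 10^(Δβ/10) = 158.5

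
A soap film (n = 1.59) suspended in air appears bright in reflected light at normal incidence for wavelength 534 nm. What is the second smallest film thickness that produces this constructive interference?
2nt = (m − ½)λ with m = 2 → t = (m − ½)λ/(2n) = 251.9 nm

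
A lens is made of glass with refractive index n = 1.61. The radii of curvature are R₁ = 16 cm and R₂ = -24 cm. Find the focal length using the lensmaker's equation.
1/f = (n − 1)(1/R₁ − 1/R₂) → f = 15.74 cm (converging lens)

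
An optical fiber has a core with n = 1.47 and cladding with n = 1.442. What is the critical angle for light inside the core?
θc = arcsin(n_cladding/n_core) = 78.8°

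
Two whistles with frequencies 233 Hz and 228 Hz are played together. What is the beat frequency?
5 Hz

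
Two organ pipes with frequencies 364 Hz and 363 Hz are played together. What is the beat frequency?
1 Hz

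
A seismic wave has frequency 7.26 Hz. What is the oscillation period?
T = 1/f = 0.1377 s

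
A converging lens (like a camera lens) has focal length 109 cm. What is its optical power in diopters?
P = 1/f = 0.9174 D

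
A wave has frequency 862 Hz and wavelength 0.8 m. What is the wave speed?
v = fλ = 689.6 m/s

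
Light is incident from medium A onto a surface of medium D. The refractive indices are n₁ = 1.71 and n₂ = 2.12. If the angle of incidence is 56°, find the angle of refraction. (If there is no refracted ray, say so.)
sin θ₂ = (n₁/n₂)·sin θ₁ = 0.6687 → θ₂ = 41.97°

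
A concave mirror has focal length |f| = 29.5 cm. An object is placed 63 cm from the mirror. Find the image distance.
f = +29.5 cm (concave); 1/di = 1/f − 1/do → di = 55.48 cm (real image, in front of mirror)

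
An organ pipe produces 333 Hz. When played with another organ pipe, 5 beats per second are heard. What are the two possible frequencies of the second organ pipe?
f₂ = 333 ± 5 Hz → 338 Hz or 328 Hz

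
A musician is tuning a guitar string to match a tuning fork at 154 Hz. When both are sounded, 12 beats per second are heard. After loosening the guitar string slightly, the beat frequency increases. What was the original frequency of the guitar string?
142 Hz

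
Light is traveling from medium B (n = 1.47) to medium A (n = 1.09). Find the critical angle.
θc = arcsin(n₂/n₁) = 47.86°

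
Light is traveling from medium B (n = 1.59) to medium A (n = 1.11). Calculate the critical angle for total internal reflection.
θc = arcsin(n₂/n₁) = 44.28°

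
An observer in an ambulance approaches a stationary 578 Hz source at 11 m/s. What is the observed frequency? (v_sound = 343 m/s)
f_obs = f·(v + v_o)/v = 596.5 Hz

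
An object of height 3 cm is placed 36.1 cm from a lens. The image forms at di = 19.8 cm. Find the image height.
hi = (-di/do) × ho = -1.645 cm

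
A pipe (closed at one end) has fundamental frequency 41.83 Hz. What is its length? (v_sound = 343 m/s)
L = v/(4f₁) = 2.05 m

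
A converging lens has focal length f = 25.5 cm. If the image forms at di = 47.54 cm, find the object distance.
1/do = 1/f − 1/di → do = 55 cm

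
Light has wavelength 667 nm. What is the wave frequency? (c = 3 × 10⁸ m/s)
f = c/λ = 4.498 × 10¹⁴ Hz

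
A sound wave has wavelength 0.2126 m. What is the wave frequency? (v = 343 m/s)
f = v/λ = 1613 Hz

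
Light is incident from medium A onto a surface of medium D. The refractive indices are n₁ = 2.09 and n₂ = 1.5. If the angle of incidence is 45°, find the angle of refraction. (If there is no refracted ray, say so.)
sin θ₂ = (n₁/n₂)·sin θ₁ = 0.9852 → θ₂ = 80.14°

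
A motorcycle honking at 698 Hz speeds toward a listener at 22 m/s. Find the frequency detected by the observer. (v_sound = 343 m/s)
f_obs = f·v/(v − v_s) = 745.8 Hz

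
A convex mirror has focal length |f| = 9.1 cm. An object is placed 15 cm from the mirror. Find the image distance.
f = −9.1 cm (convex); 1/di = 1/f − 1/do → di = -5.664 cm (virtual image, behind mirror)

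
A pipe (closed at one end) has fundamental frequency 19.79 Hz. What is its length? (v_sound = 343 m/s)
L = v/(4f₁) = 4.333 m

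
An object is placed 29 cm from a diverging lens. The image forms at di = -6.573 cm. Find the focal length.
1/f = 1/do + 1/di → f = -8.499 cm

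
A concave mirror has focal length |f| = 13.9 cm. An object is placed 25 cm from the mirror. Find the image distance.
f = +13.9 cm (concave); 1/di = 1/f − 1/do → di = 31.31 cm (real image, in front of mirror)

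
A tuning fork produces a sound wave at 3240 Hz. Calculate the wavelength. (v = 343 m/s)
λ = v/f = 0.1059 m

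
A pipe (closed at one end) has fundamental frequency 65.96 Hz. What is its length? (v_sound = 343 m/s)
L = v/(4f₁) = 1.3 m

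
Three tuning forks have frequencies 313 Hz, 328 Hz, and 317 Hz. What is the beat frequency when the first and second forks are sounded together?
15 Hz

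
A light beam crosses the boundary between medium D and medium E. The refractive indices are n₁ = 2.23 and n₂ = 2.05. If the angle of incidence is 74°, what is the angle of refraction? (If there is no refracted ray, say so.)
sin θ₂ = (n₁/n₂)·sin θ₁ = 1.046 > 1, so there is no refracted ray — the light undergoes total internal reflection.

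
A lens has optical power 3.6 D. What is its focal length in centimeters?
f = 1/P = 27.78 cm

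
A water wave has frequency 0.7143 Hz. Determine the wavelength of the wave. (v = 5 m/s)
λ = v/f = 7 m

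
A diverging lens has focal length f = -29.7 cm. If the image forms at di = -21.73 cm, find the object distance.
1/do = 1/f − 1/di → do = 80.98 cm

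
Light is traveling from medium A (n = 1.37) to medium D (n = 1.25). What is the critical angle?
θc = arcsin(n₂/n₁) = 65.84°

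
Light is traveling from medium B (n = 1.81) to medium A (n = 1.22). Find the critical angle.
θc = arcsin(n₂/n₁) = 42.38°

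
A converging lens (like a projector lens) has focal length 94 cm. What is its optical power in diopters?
P = 1/f = 1.064 D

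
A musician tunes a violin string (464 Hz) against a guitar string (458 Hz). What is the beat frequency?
6 Hz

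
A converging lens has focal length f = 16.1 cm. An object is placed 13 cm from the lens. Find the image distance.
1/di = 1/f − 1/do → di = -67.52 cm (virtual image)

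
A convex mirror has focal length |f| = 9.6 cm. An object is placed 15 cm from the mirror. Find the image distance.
f = −9.6 cm (convex); 1/di = 1/f − 1/do → di = -5.854 cm (virtual image, behind mirror)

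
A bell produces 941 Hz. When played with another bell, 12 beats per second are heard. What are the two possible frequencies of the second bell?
f₂ = 941 ± 12 Hz → 953 Hz or 929 Hz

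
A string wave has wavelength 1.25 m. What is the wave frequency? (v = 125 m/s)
f = v/λ = 100 Hz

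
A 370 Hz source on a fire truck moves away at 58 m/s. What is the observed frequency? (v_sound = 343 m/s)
f_obs = f·v/(v + v_s) = 316.5 Hz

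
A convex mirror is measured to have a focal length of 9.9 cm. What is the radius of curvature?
R = 2|f| = 19.8 cm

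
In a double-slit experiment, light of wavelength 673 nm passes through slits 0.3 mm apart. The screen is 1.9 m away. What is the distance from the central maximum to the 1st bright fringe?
y = mλL/d = 4.262 mm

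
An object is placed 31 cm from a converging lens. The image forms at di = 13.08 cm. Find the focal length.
1/f = 1/do + 1/di → f = 9.199 cm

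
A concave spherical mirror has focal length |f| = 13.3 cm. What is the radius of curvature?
R = 2|f| = 26.6 cm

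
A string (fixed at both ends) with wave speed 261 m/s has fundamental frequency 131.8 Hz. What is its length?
L = v/(2f₁) = 0.9901 m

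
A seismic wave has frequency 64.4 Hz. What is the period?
T = 1/f = 0.01553 s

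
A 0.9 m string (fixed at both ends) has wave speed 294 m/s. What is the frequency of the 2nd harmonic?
fₙ = nv/(2L) = 326.7 Hz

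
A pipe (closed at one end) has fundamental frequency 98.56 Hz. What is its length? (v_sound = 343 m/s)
L = v/(4f₁) = 0.87 m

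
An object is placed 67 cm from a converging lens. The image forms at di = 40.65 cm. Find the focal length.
1/f = 1/do + 1/di → f = 25.3 cm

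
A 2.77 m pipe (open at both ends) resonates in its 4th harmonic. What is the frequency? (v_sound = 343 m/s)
fₙ = nv/(2L) = 247.7 Hz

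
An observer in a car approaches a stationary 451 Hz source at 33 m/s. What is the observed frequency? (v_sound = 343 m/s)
f_obs = f·(v + v_o)/v = 494.4 Hz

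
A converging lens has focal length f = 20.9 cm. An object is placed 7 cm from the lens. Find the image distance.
1/di = 1/f − 1/do → di = -10.53 cm (virtual image)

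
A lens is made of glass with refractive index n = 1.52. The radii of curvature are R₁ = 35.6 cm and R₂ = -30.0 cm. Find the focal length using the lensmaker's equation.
1/f = (n − 1)(1/R₁ − 1/R₂) → f = 31.31 cm (converging lens)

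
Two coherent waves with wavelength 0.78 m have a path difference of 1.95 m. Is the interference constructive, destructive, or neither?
destructive — path difference = 2.5λ, an odd multiple of λ/2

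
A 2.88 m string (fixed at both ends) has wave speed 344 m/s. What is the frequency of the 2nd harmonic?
fₙ = nv/(2L) = 119.4 Hz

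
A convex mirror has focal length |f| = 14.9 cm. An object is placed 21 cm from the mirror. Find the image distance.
f = −14.9 cm (convex); 1/di = 1/f − 1/do → di = -8.716 cm (virtual image, behind mirror)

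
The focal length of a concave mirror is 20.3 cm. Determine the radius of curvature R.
R = 2|f| = 40.6 cm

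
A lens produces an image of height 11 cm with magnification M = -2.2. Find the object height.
ho = |hi|/|M| = 5 cm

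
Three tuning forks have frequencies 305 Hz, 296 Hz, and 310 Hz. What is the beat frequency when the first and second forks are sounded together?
9 Hz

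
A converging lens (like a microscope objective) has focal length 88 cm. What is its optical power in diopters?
P = 1/f = 1.136 D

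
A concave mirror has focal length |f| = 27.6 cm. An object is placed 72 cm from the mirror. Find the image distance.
f = +27.6 cm (concave); 1/di = 1/f − 1/do → di = 44.76 cm (real image, in front of mirror)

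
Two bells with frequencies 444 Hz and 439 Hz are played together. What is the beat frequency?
5 Hz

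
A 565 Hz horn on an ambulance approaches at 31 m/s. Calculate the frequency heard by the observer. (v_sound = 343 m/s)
f_obs = f·v/(v − v_s) = 621.1 Hz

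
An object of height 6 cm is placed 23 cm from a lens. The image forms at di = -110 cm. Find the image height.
hi = (-di/do) × ho = 28.7 cm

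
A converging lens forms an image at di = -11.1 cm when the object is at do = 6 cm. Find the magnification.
M = −di/do = 1.85 (upright image)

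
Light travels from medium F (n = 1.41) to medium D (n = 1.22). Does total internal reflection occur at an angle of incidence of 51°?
θc = arcsin(n₂/n₁) = 59.91°; 51° < θc, so no — the ray refracts.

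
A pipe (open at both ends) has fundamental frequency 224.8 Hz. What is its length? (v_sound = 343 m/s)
L = v/(2f₁) = 0.7629 m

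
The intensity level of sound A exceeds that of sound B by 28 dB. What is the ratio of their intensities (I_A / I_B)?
I_A/I_B = 10^(Δβ/10) = 631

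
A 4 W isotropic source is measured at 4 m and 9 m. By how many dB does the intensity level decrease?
Δβ = 20·log₁₀(r₂/r₁) = 7.044 dB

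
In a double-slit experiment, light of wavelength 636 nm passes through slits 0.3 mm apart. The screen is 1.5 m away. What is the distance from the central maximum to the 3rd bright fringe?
y = mλL/d = 9.54 mm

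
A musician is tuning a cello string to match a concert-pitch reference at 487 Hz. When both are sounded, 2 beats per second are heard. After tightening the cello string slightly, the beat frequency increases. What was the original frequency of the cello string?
489 Hz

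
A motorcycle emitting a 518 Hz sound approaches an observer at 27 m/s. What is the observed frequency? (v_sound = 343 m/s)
f_obs = f·v/(v − v_s) = 562.3 Hz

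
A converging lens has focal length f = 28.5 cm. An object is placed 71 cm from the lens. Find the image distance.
1/di = 1/f − 1/do → di = 47.61 cm (real image)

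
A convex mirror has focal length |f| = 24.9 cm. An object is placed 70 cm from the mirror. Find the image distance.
f = −24.9 cm (convex); 1/di = 1/f − 1/do → di = -18.37 cm (virtual image, behind mirror)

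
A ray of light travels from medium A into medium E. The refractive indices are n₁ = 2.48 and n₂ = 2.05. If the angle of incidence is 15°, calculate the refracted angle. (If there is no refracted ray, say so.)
sin θ₂ = (n₁/n₂)·sin θ₁ = 0.3131 → θ₂ = 18.25°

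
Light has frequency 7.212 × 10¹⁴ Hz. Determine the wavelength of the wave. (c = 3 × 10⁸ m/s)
λ = c/f = 416 nm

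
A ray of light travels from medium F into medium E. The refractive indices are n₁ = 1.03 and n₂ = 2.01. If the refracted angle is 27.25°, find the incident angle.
sin θ₁ = (n₂/n₁)·sin θ₂ → θ₁ = 63.32°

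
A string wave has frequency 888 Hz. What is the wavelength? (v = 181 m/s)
λ = v/f = 0.2038 m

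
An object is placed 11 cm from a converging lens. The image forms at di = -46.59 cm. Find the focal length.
1/f = 1/do + 1/di → f = 14.4 cm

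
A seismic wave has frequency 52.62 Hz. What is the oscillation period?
T = 1/f = 0.019 s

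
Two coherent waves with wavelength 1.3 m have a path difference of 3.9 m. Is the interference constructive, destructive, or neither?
constructive — path difference = 3λ, a whole number of wavelengths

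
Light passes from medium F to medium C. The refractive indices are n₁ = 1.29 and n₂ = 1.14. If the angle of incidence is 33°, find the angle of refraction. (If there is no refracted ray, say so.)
sin θ₂ = (n₁/n₂)·sin θ₁ = 0.6163 → θ₂ = 38.05°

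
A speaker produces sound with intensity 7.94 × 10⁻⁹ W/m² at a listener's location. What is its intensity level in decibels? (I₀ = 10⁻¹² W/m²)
β = 10·log₁₀(I/I₀) = 39 dB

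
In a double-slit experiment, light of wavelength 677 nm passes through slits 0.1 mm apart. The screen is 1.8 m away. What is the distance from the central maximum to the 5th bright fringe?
y = mλL/d = 60.93 mm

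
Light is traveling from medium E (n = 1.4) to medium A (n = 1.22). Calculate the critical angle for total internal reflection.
θc = arcsin(n₂/n₁) = 60.63°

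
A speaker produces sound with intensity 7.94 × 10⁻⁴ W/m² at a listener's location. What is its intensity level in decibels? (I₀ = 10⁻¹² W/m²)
β = 10·log₁₀(I/I₀) = 89 dB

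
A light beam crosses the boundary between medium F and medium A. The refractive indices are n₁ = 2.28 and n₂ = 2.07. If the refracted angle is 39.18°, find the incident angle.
sin θ₁ = (n₂/n₁)·sin θ₂ → θ₁ = 35°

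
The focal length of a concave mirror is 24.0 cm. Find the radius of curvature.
R = 2|f| = 48 cm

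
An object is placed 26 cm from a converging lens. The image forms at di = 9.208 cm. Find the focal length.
1/f = 1/do + 1/di → f = 6.8 cm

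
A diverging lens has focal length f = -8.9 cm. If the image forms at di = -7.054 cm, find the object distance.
1/do = 1/f − 1/di → do = 34.01 cm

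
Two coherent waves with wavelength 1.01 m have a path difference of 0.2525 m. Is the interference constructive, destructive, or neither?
neither (partial) — path difference = 0.25λ, neither a whole number of wavelengths nor an odd multiple of λ/2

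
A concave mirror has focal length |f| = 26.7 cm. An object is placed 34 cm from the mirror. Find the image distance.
f = +26.7 cm (concave); 1/di = 1/f − 1/do → di = 124.4 cm (real image, in front of mirror)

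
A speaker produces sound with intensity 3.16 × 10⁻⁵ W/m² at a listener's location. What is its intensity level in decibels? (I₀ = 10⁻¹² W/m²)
β = 10·log₁₀(I/I₀) = 75 dB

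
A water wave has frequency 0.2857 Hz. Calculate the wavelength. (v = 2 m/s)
λ = v/f = 7 m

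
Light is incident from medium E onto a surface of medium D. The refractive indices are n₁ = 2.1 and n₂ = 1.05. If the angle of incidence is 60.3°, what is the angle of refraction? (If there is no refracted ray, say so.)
sin θ₂ = (n₁/n₂)·sin θ₁ = 1.737 > 1, so there is no refracted ray — the light undergoes total internal reflection.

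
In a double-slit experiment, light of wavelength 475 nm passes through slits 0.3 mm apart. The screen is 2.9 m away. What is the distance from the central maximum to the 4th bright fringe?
y = mλL/d = 18.37 mm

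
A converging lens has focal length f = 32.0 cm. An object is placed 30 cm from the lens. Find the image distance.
1/di = 1/f − 1/do → di = -480 cm (virtual image)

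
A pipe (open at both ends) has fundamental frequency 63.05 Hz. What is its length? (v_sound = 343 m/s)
L = v/(2f₁) = 2.72 m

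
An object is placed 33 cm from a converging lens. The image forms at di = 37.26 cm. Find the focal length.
1/f = 1/do + 1/di → f = 17.5 cm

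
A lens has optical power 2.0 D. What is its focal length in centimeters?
f = 1/P = 50 cm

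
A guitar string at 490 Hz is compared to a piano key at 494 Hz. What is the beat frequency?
4 Hz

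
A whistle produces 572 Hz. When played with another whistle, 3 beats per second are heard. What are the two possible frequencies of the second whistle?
f₂ = 572 ± 3 Hz → 575 Hz or 569 Hz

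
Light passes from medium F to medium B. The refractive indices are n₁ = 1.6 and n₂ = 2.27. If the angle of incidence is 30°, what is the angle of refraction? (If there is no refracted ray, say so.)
sin θ₂ = (n₁/n₂)·sin θ₁ = 0.3524 → θ₂ = 20.64°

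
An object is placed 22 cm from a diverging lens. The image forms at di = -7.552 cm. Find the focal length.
1/f = 1/do + 1/di → f = -11.5 cm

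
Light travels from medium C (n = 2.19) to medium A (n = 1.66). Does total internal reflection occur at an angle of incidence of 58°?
θc = arcsin(n₂/n₁) = 49.29°; 58° > θc, so yes — total internal reflection.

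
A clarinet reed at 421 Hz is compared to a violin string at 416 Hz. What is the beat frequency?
5 Hz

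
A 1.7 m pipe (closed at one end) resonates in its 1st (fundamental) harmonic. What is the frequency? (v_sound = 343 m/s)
fₙ = nv/(4L) = 50.44 Hz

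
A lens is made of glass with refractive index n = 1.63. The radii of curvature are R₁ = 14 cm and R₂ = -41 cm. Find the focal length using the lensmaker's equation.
1/f = (n − 1)(1/R₁ − 1/R₂) → f = 16.57 cm (converging lens)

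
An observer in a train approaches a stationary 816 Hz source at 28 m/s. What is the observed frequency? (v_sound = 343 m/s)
f_obs = f·(v + v_o)/v = 882.6 Hz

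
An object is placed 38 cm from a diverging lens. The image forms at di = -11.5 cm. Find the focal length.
1/f = 1/do + 1/di → f = -16.49 cm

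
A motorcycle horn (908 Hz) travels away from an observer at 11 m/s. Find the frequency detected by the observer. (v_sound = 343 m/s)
f_obs = f·v/(v + v_s) = 879.8 Hz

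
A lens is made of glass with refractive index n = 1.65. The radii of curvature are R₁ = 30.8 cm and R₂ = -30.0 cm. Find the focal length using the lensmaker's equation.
1/f = (n − 1)(1/R₁ − 1/R₂) → f = 23.38 cm (converging lens)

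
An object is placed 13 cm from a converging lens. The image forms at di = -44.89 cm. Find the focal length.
1/f = 1/do + 1/di → f = 18.3 cm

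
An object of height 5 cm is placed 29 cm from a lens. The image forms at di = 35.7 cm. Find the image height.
hi = (-di/do) × ho = -6.155 cm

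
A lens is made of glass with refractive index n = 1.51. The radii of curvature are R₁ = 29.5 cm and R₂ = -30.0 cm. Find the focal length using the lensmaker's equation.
1/f = (n − 1)(1/R₁ − 1/R₂) → f = 29.16 cm (converging lens)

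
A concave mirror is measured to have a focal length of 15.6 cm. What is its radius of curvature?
R = 2|f| = 31.2 cm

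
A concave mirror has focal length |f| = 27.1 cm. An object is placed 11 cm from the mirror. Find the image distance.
f = +27.1 cm (concave); 1/di = 1/f − 1/do → di = -18.52 cm (virtual image, behind mirror)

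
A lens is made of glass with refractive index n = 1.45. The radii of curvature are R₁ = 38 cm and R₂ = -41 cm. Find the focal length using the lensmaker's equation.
1/f = (n − 1)(1/R₁ − 1/R₂) → f = 43.83 cm (converging lens)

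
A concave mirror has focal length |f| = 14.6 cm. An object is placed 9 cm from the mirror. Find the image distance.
f = +14.6 cm (concave); 1/di = 1/f − 1/do → di = -23.46 cm (virtual image, behind mirror)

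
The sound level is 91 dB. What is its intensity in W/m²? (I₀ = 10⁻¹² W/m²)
I = I₀·10^(β/10) = 1.26 × 10⁻³ W/m²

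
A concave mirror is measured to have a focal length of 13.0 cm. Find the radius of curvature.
R = 2|f| = 26 cm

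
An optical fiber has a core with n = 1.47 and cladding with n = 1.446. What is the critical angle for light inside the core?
θc = arcsin(n_cladding/n_core) = 79.63°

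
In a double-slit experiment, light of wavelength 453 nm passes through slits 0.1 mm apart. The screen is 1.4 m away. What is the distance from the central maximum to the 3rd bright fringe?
y = mλL/d = 19.03 mm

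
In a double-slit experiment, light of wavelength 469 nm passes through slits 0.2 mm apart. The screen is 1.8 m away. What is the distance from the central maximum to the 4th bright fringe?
y = mλL/d = 16.88 mm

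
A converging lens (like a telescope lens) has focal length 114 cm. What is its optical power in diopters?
P = 1/f = 0.8772 D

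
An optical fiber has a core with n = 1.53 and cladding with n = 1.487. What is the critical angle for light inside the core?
θc = arcsin(n_cladding/n_core) = 76.38°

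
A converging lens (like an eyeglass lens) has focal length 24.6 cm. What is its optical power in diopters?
P = 1/f = 4.065 D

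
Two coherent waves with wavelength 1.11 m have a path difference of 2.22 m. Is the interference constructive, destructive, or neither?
constructive — path difference = 2λ, a whole number of wavelengths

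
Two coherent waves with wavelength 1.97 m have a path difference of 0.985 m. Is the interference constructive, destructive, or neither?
destructive — path difference = 0.5λ, an odd multiple of λ/2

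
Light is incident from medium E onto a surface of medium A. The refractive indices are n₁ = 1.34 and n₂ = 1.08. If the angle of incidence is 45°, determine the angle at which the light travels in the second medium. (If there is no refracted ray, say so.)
sin θ₂ = (n₁/n₂)·sin θ₁ = 0.8773 → θ₂ = 61.32°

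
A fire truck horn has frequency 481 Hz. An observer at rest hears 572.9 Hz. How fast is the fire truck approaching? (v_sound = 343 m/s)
v_s = v·(1 − f/f_obs) = 55.02 m/s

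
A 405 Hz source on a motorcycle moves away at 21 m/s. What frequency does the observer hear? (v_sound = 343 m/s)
f_obs = f·v/(v + v_s) = 381.6 Hz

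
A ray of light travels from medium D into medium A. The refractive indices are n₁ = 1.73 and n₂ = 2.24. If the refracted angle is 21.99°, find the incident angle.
sin θ₁ = (n₂/n₁)·sin θ₂ → θ₁ = 29°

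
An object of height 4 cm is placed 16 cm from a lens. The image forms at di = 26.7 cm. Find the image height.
hi = (-di/do) × ho = -6.675 cm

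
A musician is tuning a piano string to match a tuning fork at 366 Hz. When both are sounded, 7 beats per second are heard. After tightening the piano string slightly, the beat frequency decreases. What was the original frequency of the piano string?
359 Hz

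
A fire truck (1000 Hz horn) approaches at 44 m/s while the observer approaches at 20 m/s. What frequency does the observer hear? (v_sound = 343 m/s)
f_obs = f·(v + v_o)/(v − v_s) = 1214 Hz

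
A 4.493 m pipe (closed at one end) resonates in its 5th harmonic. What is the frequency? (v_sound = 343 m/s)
fₙ = nv/(4L) = 95.43 Hz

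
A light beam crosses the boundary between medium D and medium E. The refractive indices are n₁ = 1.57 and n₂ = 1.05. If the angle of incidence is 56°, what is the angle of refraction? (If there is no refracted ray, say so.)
sin θ₂ = (n₁/n₂)·sin θ₁ = 1.24 > 1, so there is no refracted ray — the light undergoes total internal reflection.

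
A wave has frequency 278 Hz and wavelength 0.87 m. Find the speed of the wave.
v = fλ = 241.9 m/s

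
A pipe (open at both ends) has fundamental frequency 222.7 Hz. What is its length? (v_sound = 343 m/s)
L = v/(2f₁) = 0.7701 m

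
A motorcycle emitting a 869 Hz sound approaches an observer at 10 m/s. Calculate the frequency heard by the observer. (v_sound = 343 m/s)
f_obs = f·v/(v − v_s) = 895.1 Hz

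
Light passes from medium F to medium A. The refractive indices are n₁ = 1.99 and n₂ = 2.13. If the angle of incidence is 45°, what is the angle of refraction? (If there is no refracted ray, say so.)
sin θ₂ = (n₁/n₂)·sin θ₁ = 0.6606 → θ₂ = 41.35°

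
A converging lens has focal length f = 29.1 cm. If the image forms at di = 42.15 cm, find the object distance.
1/do = 1/f − 1/di → do = 93.99 cm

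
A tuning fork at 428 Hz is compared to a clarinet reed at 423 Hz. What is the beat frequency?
5 Hz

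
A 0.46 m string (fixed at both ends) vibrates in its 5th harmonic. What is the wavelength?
λₙ = 2L/n = 0.184 m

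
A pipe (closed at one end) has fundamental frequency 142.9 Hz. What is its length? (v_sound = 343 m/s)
L = v/(4f₁) = 0.6001 m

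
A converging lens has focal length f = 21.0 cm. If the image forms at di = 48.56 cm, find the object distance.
1/do = 1/f − 1/di → do = 37 cm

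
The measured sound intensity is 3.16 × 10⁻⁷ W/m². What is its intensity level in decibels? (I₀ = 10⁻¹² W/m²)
β = 10·log₁₀(I/I₀) = 55 dB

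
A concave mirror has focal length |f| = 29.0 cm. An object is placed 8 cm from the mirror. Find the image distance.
f = +29.0 cm (concave); 1/di = 1/f − 1/do → di = -11.05 cm (virtual image, behind mirror)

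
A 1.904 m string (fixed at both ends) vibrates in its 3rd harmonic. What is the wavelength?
λₙ = 2L/n = 1.269 m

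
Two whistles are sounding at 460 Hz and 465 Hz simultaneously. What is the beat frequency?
5 Hz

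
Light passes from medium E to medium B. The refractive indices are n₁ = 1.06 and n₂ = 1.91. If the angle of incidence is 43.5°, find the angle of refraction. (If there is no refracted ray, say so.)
sin θ₂ = (n₁/n₂)·sin θ₁ = 0.382 → θ₂ = 22.46°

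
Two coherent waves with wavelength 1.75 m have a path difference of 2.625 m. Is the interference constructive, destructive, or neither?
destructive — path difference = 1.5λ, an odd multiple of λ/2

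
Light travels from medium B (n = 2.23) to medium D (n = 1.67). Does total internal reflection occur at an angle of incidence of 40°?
θc = arcsin(n₂/n₁) = 48.49°; 40° < θc, so no — the ray refracts.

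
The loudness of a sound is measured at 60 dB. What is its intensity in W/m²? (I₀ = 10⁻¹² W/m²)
I = I₀·10^(β/10) = 1.00 × 10⁻⁶ W/m²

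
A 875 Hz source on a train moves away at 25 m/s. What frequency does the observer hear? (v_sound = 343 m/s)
f_obs = f·v/(v + v_s) = 815.6 Hz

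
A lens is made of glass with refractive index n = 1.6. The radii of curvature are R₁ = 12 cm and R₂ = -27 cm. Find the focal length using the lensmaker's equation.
1/f = (n − 1)(1/R₁ − 1/R₂) → f = 13.85 cm (converging lens)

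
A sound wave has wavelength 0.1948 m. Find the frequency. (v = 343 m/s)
f = v/λ = 1761 Hz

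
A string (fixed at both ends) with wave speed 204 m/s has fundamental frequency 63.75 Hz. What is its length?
L = v/(2f₁) = 1.6 m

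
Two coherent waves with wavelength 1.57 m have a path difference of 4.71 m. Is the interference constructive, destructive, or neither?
constructive — path difference = 3λ, a whole number of wavelengths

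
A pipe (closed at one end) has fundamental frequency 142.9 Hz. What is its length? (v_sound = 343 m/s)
L = v/(4f₁) = 0.6001 m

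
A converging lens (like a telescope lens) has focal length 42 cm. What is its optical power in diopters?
P = 1/f = 2.381 D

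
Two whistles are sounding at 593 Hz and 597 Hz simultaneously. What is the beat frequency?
4 Hz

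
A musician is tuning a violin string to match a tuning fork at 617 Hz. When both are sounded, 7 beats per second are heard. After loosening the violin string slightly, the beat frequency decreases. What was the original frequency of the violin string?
624 Hz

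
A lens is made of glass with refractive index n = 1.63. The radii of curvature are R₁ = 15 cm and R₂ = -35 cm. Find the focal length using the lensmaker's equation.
1/f = (n − 1)(1/R₁ − 1/R₂) → f = 16.67 cm (converging lens)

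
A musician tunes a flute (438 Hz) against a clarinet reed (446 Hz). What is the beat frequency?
8 Hz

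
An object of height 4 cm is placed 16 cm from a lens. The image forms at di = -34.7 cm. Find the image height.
hi = (-di/do) × ho = 8.675 cm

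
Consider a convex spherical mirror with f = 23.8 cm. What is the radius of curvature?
R = 2|f| = 47.6 cm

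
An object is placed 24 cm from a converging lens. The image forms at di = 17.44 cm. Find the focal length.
1/f = 1/do + 1/di → f = 10.1 cm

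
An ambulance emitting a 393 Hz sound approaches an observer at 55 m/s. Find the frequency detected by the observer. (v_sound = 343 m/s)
f_obs = f·v/(v − v_s) = 468.1 Hz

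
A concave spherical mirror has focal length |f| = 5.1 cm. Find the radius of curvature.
R = 2|f| = 10.2 cm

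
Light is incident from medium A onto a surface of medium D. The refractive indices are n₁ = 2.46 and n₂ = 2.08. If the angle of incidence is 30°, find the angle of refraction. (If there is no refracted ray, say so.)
sin θ₂ = (n₁/n₂)·sin θ₁ = 0.5913 → θ₂ = 36.25°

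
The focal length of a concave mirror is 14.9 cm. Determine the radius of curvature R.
R = 2|f| = 29.8 cm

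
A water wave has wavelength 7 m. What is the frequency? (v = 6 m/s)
f = v/λ = 0.8571 Hz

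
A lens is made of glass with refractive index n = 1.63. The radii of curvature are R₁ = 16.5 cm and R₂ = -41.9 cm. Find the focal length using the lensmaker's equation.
1/f = (n − 1)(1/R₁ − 1/R₂) → f = 18.79 cm (converging lens)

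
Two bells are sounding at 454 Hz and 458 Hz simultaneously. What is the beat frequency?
4 Hz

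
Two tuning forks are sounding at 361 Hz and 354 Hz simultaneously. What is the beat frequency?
7 Hz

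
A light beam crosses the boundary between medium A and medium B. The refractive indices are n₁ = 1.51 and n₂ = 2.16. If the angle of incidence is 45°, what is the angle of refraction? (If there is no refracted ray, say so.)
sin θ₂ = (n₁/n₂)·sin θ₁ = 0.4943 → θ₂ = 29.62°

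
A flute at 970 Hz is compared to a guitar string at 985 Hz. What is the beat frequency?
15 Hz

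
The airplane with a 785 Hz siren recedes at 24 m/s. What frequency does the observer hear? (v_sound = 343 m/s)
f_obs = f·v/(v + v_s) = 733.7 Hz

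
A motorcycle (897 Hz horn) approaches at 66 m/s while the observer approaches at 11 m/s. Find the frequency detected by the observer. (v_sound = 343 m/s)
f_obs = f·(v + v_o)/(v − v_s) = 1146 Hz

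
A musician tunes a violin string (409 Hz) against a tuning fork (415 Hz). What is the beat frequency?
6 Hz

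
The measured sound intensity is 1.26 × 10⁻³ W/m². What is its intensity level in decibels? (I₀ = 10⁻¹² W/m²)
β = 10·log₁₀(I/I₀) = 91 dB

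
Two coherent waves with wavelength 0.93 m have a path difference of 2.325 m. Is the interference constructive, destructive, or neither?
destructive — path difference = 2.5λ, an odd multiple of λ/2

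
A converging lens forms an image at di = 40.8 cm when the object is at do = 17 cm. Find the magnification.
M = −di/do = -2.4 (inverted image)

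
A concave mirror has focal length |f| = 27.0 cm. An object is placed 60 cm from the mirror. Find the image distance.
f = +27.0 cm (concave); 1/di = 1/f − 1/do → di = 49.09 cm (real image, in front of mirror)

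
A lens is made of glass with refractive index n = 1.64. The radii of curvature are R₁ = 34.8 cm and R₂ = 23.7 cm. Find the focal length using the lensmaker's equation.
1/f = (n − 1)(1/R₁ − 1/R₂) → f = -116.1 cm (diverging lens)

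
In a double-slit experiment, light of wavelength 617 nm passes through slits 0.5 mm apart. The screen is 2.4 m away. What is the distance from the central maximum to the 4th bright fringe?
y = mλL/d = 11.85 mm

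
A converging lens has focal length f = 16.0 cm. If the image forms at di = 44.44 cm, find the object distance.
1/do = 1/f − 1/di → do = 25 cm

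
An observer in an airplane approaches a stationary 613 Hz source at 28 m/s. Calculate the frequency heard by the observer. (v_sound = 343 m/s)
f_obs = f·(v + v_o)/v = 663 Hz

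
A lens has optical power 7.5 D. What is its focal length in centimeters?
f = 1/P = 13.33 cm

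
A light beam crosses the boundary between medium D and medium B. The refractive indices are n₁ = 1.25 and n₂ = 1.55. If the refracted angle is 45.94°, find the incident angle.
sin θ₁ = (n₂/n₁)·sin θ₂ → θ₁ = 63.01°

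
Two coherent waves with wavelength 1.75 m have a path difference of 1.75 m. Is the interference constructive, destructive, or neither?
constructive — path difference = 1λ, a whole number of wavelengths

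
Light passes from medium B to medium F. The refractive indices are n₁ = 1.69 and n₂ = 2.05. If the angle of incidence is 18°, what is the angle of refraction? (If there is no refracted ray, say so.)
sin θ₂ = (n₁/n₂)·sin θ₁ = 0.2548 → θ₂ = 14.76°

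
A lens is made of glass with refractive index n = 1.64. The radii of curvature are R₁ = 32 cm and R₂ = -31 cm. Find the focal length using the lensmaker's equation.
1/f = (n − 1)(1/R₁ − 1/R₂) → f = 24.6 cm (converging lens)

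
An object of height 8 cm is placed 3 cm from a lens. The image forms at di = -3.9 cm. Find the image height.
hi = (-di/do) × ho = 10.4 cm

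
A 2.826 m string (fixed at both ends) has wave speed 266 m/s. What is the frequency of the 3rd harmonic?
fₙ = nv/(2L) = 141.2 Hz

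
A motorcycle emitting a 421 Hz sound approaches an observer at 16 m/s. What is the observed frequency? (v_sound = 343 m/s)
f_obs = f·v/(v − v_s) = 441.6 Hz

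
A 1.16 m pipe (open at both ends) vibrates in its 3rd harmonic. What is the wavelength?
λₙ = 2L/n = 0.7733 m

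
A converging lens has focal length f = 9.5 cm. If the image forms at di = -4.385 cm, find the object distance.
1/do = 1/f − 1/di → do = 3 cm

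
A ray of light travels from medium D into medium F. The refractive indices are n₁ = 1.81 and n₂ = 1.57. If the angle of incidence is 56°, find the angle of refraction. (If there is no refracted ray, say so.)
sin θ₂ = (n₁/n₂)·sin θ₁ = 0.9558 → θ₂ = 72.9°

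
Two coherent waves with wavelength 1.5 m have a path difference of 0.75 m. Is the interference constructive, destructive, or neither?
destructive — path difference = 0.5λ, an odd multiple of λ/2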